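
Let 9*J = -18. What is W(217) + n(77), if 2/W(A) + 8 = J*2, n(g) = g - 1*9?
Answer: 407/6 ≈ 67.833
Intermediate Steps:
J = -2 (J = (⅑)*(-18) = -2)
n(g) = -9 + g (n(g) = g - 9 = -9 + g)
W(A) = -⅙ (W(A) = 2/(-8 - 2*2) = 2/(-8 - 4) = 2/(-12) = 2*(-1/12) = -⅙)
W(217) + n(77) = -⅙ + (-9 + 77) = -⅙ + 68 = 407/6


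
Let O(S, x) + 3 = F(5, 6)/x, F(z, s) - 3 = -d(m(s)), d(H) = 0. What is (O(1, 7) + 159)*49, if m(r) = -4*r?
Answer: 7665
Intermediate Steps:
F(z, s) = 3 (F(z, s) = 3 - 1*0 = 3 + 0 = 3)
O(S, x) = -3 + 3/x
(O(1, 7) + 159)*49 = ((-3 + 3/7) + 159)*49 = (-18/7 + 159)*49 = (1095/7)*49 = 7665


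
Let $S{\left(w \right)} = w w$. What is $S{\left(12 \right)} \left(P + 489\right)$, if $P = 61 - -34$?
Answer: $84096$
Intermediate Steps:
$P = 95$ ($P = 61 + 34 = 95$)
$S{\left(w \right)} = w^{2}$
$S{\left(12 \right)} \left(P + 489\right) = 12^{2} \left(95 + 489\right) = 144 \cdot 584 = 84096$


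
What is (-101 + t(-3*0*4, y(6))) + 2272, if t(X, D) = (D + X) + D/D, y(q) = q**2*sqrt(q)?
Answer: 2172 + 36*sqrt(6) ≈ 2260.2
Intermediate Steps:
y(q) = q**(5/2)
t(X, D) = 1 + D + X (t(X, D) = (D + X) + 1 = 1 + D + X)
(-101 + t(-3*0*4, y(6))) + 2272 = (-101 + (1 + 6**(5/2) - 3*0*4)) + 2272 = (-101 + (1 + 36*sqrt(6) + 0*4)) + 2272 = (-101 + (1 + 36*sqrt(6) + 0)) + 2272 = (-101 + (1 + 36*sqrt(6))) + 2272 = (-100 + 36*sqrt(6)) + 2272 = 2172 + 36*sqrt(6)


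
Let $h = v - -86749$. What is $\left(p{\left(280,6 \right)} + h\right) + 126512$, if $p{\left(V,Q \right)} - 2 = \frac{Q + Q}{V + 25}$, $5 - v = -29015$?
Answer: $\frac{73896327}{305} \approx 2.4228 \cdot 10^{5}$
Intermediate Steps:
$v = 29020$ ($v = 5 - -29015 = 5 + 29015 = 29020$)
$p{\left(V,Q \right)} = 2 + \frac{2 Q}{25 + V}$ ($p{\left(V,Q \right)} = 2 + \frac{Q + Q}{V + 25} = 2 + \frac{2 Q}{25 + V}$)
$h = 115769$ ($h = 29020 - -86749 = 29020 + 86749 = 115769$)
$\left(p{\left(280,6 \right)} + h\right) + 126512 = \left(\frac{2 \left(25 + 6 + 280\right)}{25 + 280} + 115769\right) + 126512 = \left(2 \cdot \frac{1}{305} \cdot 311 + 115769\right) + 126512 = \left(\frac{622}{305} + 115769\right) + 126512 = \frac{35310167}{305} + 126512 = \frac{73896327}{305}$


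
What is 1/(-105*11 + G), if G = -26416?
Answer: -1/27571 ≈ -3.6270e-5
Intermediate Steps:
1/(-105*11 + G) = 1/(-105*11 - 26416) = 1/(-1155 - 26416) = 1/(-27571) = -1/27571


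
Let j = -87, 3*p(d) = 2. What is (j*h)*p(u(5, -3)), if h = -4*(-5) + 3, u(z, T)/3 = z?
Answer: -1334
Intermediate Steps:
u(z, T) = 3*z
p(d) = ⅔ (p(d) = (⅓)*2 = ⅔)
h = 23 (h = 20 + 3 = 23)
(j*h)*p(u(5, -3)) = -87*23*(⅔) = -2001*⅔ = -1334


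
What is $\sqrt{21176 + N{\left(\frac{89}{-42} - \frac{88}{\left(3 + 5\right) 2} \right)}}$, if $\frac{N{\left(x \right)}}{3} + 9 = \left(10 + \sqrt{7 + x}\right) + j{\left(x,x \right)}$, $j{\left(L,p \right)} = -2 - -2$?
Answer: $\frac{\sqrt{1037771 + 7 i \sqrt{273}}}{7} \approx 145.53 + 0.0081096 i$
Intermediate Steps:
$j{\left(L,p \right)} = 0$ ($j{\left(L,p \right)} = -2 + 2 = 0$)
$N{\left(x \right)} = 3 + 3 \sqrt{7 + x}$ ($N{\left(x \right)} = -27 + 3 \left(\left(10 + \sqrt{7 + x}\right) + 0\right) = -27 + 3 \left(10 + \sqrt{7 + x}\right) = -27 + \left(30 + 3 \sqrt{7 + x}\right) = 3 + 3 \sqrt{7 + x}$)
$\sqrt{21176 + N{\left(\frac{89}{-42} - \frac{88}{\left(3 + 5\right) 2} \right)}} = \sqrt{21176 + \left(3 + 3 \sqrt{7 + \left(\frac{89}{-42} - \frac{88}{\left(3 + 5\right) 2}\right)}\right)} = \sqrt{21176 + \left(3 + 3 \sqrt{7 + \left(89 \left(- \frac{1}{42}\right) - \frac{88}{8 \cdot 2}\right)}\right)} = \sqrt{21176 + \left(3 + 3 \sqrt{7 - \left(\frac{89}{42} + \frac{88}{16}\right)}\right)} = \sqrt{21176 + \left(3 + 3 \sqrt{7 - \frac{160}{21}}\right)} = \sqrt{21176 + \left(3 + 3 \sqrt{- \frac{13}{21}}\right)} = \sqrt{21176 + \left(3 + 3 \frac{i \sqrt{273}}{21}\right)} = \sqrt{21176 + \left(3 + \frac{i \sqrt{273}}{7}\right)} = \sqrt{21179 + \frac{i \sqrt{273}}{7}}$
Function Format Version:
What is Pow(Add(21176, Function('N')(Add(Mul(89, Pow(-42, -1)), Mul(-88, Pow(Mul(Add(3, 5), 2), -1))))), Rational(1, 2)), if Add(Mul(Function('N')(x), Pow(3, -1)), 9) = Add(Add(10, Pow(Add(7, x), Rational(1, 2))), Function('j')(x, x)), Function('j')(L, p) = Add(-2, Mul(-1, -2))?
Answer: Mul(Rational(1, 7), Pow(Add(1037771, Mul(7, I, Pow(273, Rational(1, 2)))), Rational(1, 2))) ≈ Add(145.53, Mul(0.0081096, I))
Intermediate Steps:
Function('j')(L, p) = 0 (Function('j')(L, p) = Add(-2, 2) = 0)
Function('N')(x) = Add(3, Mul(3, Pow(Add(7, x), Rational(1, 2)))) (Function('N')(x) = Add(-27, Mul(3, Add(Add(10, Pow(Add(7, x), Rational(1, 2))), 0))) = Add(-27, Mul(3, Add(10, Pow(Add(7, x), Rational(1, 2))))) = Add(-27, Add(30, Mul(3, Pow(Add(7, x), Rational(1, 2))))) = Add(3, Mul(3, Pow(Add(7, x), Rational(1, 2)))))
Pow(Add(21176, Function('N')(Add(Mul(89, Pow(-42, -1)), Mul(-88, Pow(Mul(Add(3, 5), 2), -1))))), Rational(1, 2)) = Pow(Add(21176, Add(3, Mul(3, Pow(Add(7, Add(Mul(89, Pow(-42, -1)), Mul(-88, Pow(Mul(Add(3, 5), 2), -1)))), Rational(1, 2))))), Rational(1, 2)) = Pow(Add(21176, Add(3, Mul(3, Pow(Add(7, Add(Mul(89, Rational(-1, 42)), Mul(-88, Pow(Mul(8, 2), -1)))), Rational(1, 2))))), Rational(1, 2)) = Pow(Add(21176, Add(3, Mul(3, Pow(Add(7, Add(Rational(-89, 42), Mul(-88, Pow(16, -1)))), Rational(1, 2))))), Rational(1, 2)) = Pow(Add(21176, Add(3, Mul(3, Pow(Add(7, Add(Rational(-89, 42), Mul(-88, Rational(1, 16)))), Rational(1, 2))))), Rational(1, 2)) = Pow(Add(21176, Add(3, Mul(3, Pow(Add(7, Add(Rational(-89, 42), Rational(-11, 2))), Rational(1, 2))))), Rational(1, 2)) = Pow(Add(21176, Add(3, Mul(3, Pow(Add(7, Rational(-160, 21)), Rational(1, 2))))), Rational(1, 2)) = Pow(Add(21176, Add(3, Mul(3, Pow(Rational(-13, 21), Rational(1, 2))))), Rational(1, 2)) = Pow(Add(21176, Add(3, Mul(3, Mul(Rational(1, 21), I, Pow(273, Rational(1, 2)))))), Rational(1, 2)) = Pow(Add(21176, Add(3, Mul(Rational(1, 7), I, Pow(273, Rational(1, 2))))), Rational(1, 2)) = Pow(Add(21179, Mul(Rational(1, 7), I, Pow(273, Rational(1, 2)))), Rational(1, 2))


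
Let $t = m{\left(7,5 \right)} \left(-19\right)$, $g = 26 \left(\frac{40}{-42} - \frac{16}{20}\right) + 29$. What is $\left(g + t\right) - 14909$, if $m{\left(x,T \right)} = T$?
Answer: $- \frac{1577159}{105} \approx -15021.0$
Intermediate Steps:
$g = - \frac{1739}{105}$ ($g = 26 \left(40 \left(- \frac{1}{42}\right) - \frac{4}{5}\right) + 29 = 26 \left(- \frac{20}{21} - \frac{4}{5}\right) + 29 = 26 \left(- \frac{184}{105}\right) + 29 = - \frac{4784}{105} + 29 = - \frac{1739}{105} \approx -16.562$)
$t = -95$ ($t = 5 \left(-19\right) = -95$)
$\left(g + t\right) - 14909 = \left(- \frac{1739}{105} - 95\right) - 14909 = - \frac{11714}{105} - 14909 = - \frac{1577159}{105}$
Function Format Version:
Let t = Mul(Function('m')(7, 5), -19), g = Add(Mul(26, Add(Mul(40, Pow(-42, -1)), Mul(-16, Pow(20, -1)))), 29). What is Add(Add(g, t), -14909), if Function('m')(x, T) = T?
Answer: Rational(-1577159, 105) ≈ -15021.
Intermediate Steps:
g = Rational(-1739, 105) (g = Add(Mul(26, Add(Mul(40, Rational(-1, 42)), Mul(-16, Rational(1, 20)))), 29) = Add(Mul(26, Add(Rational(-20, 21), Rational(-4, 5))), 29) = Add(Mul(26, Rational(-184, 105)), 29) = Add(Rational(-4784, 105), 29) = Rational(-1739, 105) ≈ -16.562)
t = -95 (t = Mul(5, -19) = -95)
Add(Add(g, t), -14909) = Add(Add(Rational(-1739, 105), -95), -14909) = Add(Rational(-11714, 105), -14909) = Rational(-1577159, 105)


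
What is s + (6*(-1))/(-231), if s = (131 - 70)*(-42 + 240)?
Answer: 930008/77 ≈ 12078.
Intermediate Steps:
s = 12078 (s = 61*198 = 12078)
s + (6*(-1))/(-231) = 12078 + (6*(-1))/(-231) = 12078 - 6*(-1/231) = 12078 + 2/77 = 930008/77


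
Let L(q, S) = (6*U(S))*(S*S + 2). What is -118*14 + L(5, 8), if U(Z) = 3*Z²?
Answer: 74380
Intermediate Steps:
L(q, S) = 18*S²*(2 + S²) (L(q, S) = (6*(3*S²))*(S*S + 2) = (18*S²)*(S² + 2) = (18*S²)*(2 + S²) = 18*S²*(2 + S²))
-118*14 + L(5, 8) = -118*14 + 18*8²*(2 + 8²) = -1652 + 18*64*(2 + 64) = -1652 + 18*64*66 = -1652 + 76032 = 74380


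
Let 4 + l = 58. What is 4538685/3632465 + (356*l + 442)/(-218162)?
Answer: 91873254028/79246582933 ≈ 1.1593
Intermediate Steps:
l = 54 (l = -4 + 58 = 54)
4538685/3632465 + (356*l + 442)/(-218162) = 4538685/3632465 + (356*54 + 442)/(-218162) = 4538685*(1/3632465) + (19224 + 442)*(-1/218162) = 907737/726493 + 19666*(-1/218162) = 907737/726493 - 9833/109081 = 91873254028/79246582933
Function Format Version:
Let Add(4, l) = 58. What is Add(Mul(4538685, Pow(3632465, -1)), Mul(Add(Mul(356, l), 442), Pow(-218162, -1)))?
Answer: Rational(91873254028, 79246582933) ≈ 1.1593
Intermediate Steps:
l = 54 (l = Add(-4, 58) = 54)
Add(Mul(4538685, Pow(3632465, -1)), Mul(Add(Mul(356, l), 442), Pow(-218162, -1))) = Add(Mul(4538685, Pow(3632465, -1)), Mul(Add(Mul(356, 54), 442), Pow(-218162, -1))) = Add(Mul(4538685, Rational(1, 3632465)), Mul(Add(19224, 442), Rational(-1, 218162))) = Add(Rational(907737, 726493), Mul(19666, Rational(-1, 218162))) = Add(Rational(907737, 726493), Rational(-9833, 109081)) = Rational(91873254028, 79246582933)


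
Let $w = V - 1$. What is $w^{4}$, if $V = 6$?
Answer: $625$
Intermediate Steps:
$w = 5$ ($w = 6 - 1 = 5$)
$w^{4} = 5^{4} = 625$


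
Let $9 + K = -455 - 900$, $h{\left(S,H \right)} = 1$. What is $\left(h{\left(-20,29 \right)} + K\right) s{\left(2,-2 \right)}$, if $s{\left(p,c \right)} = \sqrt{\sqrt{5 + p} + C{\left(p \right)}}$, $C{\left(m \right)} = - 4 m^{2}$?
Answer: $- 1363 i \sqrt{16 - \sqrt{7}} \approx - 4980.9 i$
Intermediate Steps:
$K = -1364$ ($K = -9 - 1355 = -1364$)
$s{\left(p,c \right)} = \sqrt{\sqrt{5 + p} - 4 p^{2}}$
$\left(h{\left(-20,29 \right)} + K\right) s{\left(2,-2 \right)} = \left(1 - 1364\right) \sqrt{\sqrt{5 + 2} - 4 \cdot 2^{2}} = - 1363 \sqrt{\sqrt{7} - 16} = - 1363 \sqrt{-16 + \sqrt{7}}$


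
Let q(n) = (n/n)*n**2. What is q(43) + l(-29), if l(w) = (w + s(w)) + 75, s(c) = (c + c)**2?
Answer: 5259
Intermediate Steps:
s(c) = 4*c**2 (s(c) = (2*c)**2 = 4*c**2)
l(w) = 75 + w + 4*w**2 (l(w) = (w + 4*w**2) + 75 = 75 + w + 4*w**2)
q(n) = n**2 (q(n) = 1*n**2 = n**2)
q(43) + l(-29) = 43**2 + (75 - 29 + 4*(-29)**2) = 1849 + (75 - 29 + 4*841) = 1849 + (75 - 29 + 3364) = 1849 + 3410 = 5259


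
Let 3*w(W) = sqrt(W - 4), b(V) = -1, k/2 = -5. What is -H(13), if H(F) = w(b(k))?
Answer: -I*sqrt(5)/3 ≈ -0.74536*I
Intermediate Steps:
k = -10 (k = 2*(-5) = -10)
w(W) = sqrt(-4 + W)/3 (w(W) = sqrt(W - 4)/3 = sqrt(-4 + W)/3)
H(F) = I*sqrt(5)/3 (H(F) = sqrt(-4 - 1)/3 = sqrt(-5)/3 = (I*sqrt(5))/3 = I*sqrt(5)/3)
-H(13) = -I*sqrt(5)/3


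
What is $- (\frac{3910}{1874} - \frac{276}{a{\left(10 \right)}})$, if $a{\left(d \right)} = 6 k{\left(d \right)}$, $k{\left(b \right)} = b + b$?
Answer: $\frac{2001}{9370} \approx 0.21355$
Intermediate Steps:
$k{\left(b \right)} = 2 b$
$a{\left(d \right)} = 12 d$ ($a{\left(d \right)} = 6 \cdot 2 d = 12 d$)
$- (\frac{3910}{1874} - \frac{276}{a{\left(10 \right)}}) = - (\frac{3910}{1874} - \frac{276}{12 \cdot 10}) = - (3910 \cdot \frac{1}{1874} - \frac{276}{120}) = - (\frac{1955}{937} - \frac{23}{10}) = \left(-1\right) \left(- \frac{2001}{9370}\right) = \frac{2001}{9370}$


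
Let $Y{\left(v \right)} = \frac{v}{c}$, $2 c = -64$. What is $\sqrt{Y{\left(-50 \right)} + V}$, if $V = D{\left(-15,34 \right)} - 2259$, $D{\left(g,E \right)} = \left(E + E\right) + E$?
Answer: $\frac{i \sqrt{34487}}{4} \approx 46.427 i$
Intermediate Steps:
$c = -32$ ($c = \frac{1}{2} \left(-64\right) = -32$)
$D{\left(g,E \right)} = 3 E$ ($D{\left(g,E \right)} = 2 E + E = 3 E$)
$Y{\left(v \right)} = - \frac{v}{32}$ ($Y{\left(v \right)} = \frac{v}{-32} = v \left(- \frac{1}{32}\right) = - \frac{v}{32}$)
$V = -2157$ ($V = 3 \cdot 34 - 2259 = 102 - 2259 = -2157$)
$\sqrt{Y{\left(-50 \right)} + V} = \sqrt{\left(- \frac{1}{32}\right) \left(-50\right) - 2157} = \sqrt{\frac{25}{16} - 2157} = \sqrt{- \frac{34487}{16}} = \frac{i \sqrt{34487}}{4}$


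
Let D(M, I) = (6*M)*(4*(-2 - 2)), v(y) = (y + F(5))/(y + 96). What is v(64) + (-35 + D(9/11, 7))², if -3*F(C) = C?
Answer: 748823107/58080 ≈ 12893.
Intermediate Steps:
F(C) = -C/3
v(y) = (-5/3 + y)/(96 + y) (v(y) = (y - ⅓*5)/(y + 96) = (y - 5/3)/(96 + y) = (-5/3 + y)/(96 + y))
D(M, I) = -96*M (D(M, I) = (6*M)*(4*(-4)) = (6*M)*(-16) = -96*M)
v(64) + (-35 + D(9/11, 7))² = (-5/3 + 64)/(96 + 64) + (-35 - 864/11)² = (187/3)/160 + (-35 - 864/11)² = (1/160)*(187/3) + (-35 - 96*9/11)² = 187/480 + (-35 - 864/11)² = 187/480 + (-1249/11)² = 187/480 + 1560001/121 = 748823107/58080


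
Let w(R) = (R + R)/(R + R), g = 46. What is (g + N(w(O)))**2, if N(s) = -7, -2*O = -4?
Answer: 1521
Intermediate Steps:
O = 2 (O = -1/2*(-4) = 2)
w(R) = 1 (w(R) = (2*R)/((2*R)) = (2*R)*(1/(2*R)) = 1)
(g + N(w(O)))**2 = (46 - 7)**2 = 39**2 = 1521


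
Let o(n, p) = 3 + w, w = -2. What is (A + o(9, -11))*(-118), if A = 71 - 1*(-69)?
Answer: -16638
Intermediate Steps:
o(n, p) = 1 (o(n, p) = 3 - 2 = 1)
A = 140 (A = 71 + 69 = 140)
(A + o(9, -11))*(-118) = (140 + 1)*(-118) = 141*(-118) = -16638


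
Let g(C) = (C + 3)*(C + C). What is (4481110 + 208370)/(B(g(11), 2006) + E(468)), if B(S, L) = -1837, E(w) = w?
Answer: -4689480/1369 ≈ -3425.5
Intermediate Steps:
g(C) = 2*C*(3 + C) (g(C) = (3 + C)*(2*C) = 2*C*(3 + C))
(4481110 + 208370)/(B(g(11), 2006) + E(468)) = (4481110 + 208370)/(-1837 + 468) = 4689480/(-1369) = 4689480*(-1/1369) = -4689480/1369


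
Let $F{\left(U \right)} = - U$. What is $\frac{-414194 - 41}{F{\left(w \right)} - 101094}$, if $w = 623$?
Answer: $\frac{414235}{101717} \approx 4.0724$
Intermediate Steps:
$\frac{-414194 - 41}{F{\left(w \right)} - 101094} = \frac{-414194 - 41}{\left(-1\right) 623 - 101094} = - \frac{414235}{-623 - 101094} = - \frac{414235}{-101717} = \left(-414235\right) \left(- \frac{1}{101717}\right) = \frac{414235}{101717}$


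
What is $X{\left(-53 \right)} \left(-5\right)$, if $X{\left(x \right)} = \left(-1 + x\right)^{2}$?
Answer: $-14580$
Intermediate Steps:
$X{\left(-53 \right)} \left(-5\right) = \left(-1 - 53\right)^{2} \left(-5\right) = \left(-54\right)^{2} \left(-5\right) = 2916 \left(-5\right) = -14580$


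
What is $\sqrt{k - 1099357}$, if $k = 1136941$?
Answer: $36 \sqrt{29} \approx 193.87$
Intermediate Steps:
$\sqrt{k - 1099357} = \sqrt{1136941 - 1099357} = \sqrt{37584} = 36 \sqrt{29}$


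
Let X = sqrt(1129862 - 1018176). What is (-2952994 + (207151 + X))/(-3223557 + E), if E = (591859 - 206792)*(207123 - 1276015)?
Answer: 2745843/411598259321 - sqrt(111686)/411598259321 ≈ 6.6704e-6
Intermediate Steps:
X = sqrt(111686) ≈ 334.19
E = -411595035764 (E = 385067*(-1068892) = -411595035764)
(-2952994 + (207151 + X))/(-3223557 + E) = (-2952994 + (207151 + sqrt(111686)))/(-3223557 - 411595035764) = (-2745843 + sqrt(111686))/(-411598259321) = (-2745843 + sqrt(111686))*(-1/411598259321) = 2745843/411598259321 - sqrt(111686)/411598259321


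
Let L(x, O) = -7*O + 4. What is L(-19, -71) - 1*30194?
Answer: -29693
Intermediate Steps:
L(x, O) = 4 - 7*O
L(-19, -71) - 1*30194 = (4 - 7*(-71)) - 1*30194 = (4 + 497) - 30194 = 501 - 30194 = -29693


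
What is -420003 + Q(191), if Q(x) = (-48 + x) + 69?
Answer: -419791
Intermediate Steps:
Q(x) = 21 + x
-420003 + Q(191) = -420003 + (21 + 191) = -420003 + 212 = -419791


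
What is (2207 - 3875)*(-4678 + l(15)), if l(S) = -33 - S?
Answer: 7882968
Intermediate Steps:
(2207 - 3875)*(-4678 + l(15)) = (2207 - 3875)*(-4678 + (-33 - 1*15)) = -1668*(-4678 + (-33 - 15)) = -1668*(-4678 - 48) = -1668*(-4726) = 7882968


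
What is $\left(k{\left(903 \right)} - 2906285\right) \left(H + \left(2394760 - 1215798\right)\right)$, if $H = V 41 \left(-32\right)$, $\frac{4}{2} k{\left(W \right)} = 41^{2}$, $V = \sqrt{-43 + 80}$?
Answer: $-3425408658609 + 3811943184 \sqrt{37} \approx -3.4022 \cdot 10^{12}$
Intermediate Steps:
$V = \sqrt{37} \approx 6.0828$
$k{\left(W \right)} = \frac{1681}{2}$ ($k{\left(W \right)} = \frac{41^{2}}{2} = \frac{1}{2} \cdot 1681 = \frac{1681}{2}$)
$H = - 1312 \sqrt{37}$ ($H = \sqrt{37} \cdot 41 \left(-32\right) = 41 \sqrt{37} \left(-32\right) = - 1312 \sqrt{37} \approx -7980.6$)
$\left(k{\left(903 \right)} - 2906285\right) \left(H + \left(2394760 - 1215798\right)\right) = \left(\frac{1681}{2} - 2906285\right) \left(- 1312 \sqrt{37} + \left(2394760 - 1215798\right)\right) = - \frac{5810889 \left(- 1312 \sqrt{37} + \left(2394760 - 1215798\right)\right)}{2} = - \frac{5810889 \left(- 1312 \sqrt{37} + 1178962\right)}{2} = - \frac{5810889 \left(1178962 - 1312 \sqrt{37}\right)}{2} = -3425408658609 + 3811943184 \sqrt{37}$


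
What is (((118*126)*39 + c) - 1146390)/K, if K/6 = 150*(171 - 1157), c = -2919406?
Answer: 435743/110925 ≈ 3.9283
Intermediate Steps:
K = -887400 (K = 6*(150*(171 - 1157)) = 6*(150*(-986)) = 6*(-147900) = -887400)
(((118*126)*39 + c) - 1146390)/K = (((118*126)*39 - 2919406) - 1146390)/(-887400) = ((14868*39 - 2919406) - 1146390)*(-1/887400) = ((579852 - 2919406) - 1146390)*(-1/887400) = (-2339554 - 1146390)*(-1/887400) = -3485944*(-1/887400) = 435743/110925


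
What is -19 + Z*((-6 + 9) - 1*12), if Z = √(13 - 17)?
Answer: -19 - 18*I ≈ -19.0 - 18.0*I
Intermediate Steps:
Z = 2*I (Z = √(-4) = 2*I ≈ 2.0*I)
-19 + Z*((-6 + 9) - 1*12) = -19 + (2*I)*((-6 + 9) - 1*12) = -19 + (2*I)*(3 - 12) = -19 + (2*I)*(-9) = -19 - 18*I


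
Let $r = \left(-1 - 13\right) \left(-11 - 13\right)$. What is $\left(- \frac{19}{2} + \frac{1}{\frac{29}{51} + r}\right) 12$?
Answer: $- \frac{1956198}{17165} \approx -113.96$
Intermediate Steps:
$r = 336$ ($r = \left(-14\right) \left(-24\right) = 336$)
$\left(- \frac{19}{2} + \frac{1}{\frac{29}{51} + r}\right) 12 = \left(- \frac{19}{2} + \frac{1}{\frac{29}{51} + 336}\right) 12 = \left(- \frac{19}{2} + \frac{1}{\frac{17165}{51}}\right) 12 = \left(- \frac{19}{2} + \frac{51}{17165}\right) 12 = \left(- \frac{326033}{34330}\right) 12 = - \frac{1956198}{17165}$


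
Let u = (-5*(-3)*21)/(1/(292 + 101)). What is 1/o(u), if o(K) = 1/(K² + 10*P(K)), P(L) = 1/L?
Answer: 379436676936977/24759 ≈ 1.5325e+10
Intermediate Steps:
u = 123795 (u = (15*21)/(1/393) = 315/(1/393) = 315*393 = 123795)
o(K) = 1/(K² + 10/K)
1/o(u) = 1/(123795/(10 + 123795³)) = 1/(123795/(10 + 1897183384684875)) = 1/(123795/1897183384684885) = 1/(123795*(1/1897183384684885)) = 1/(24759/379436676936977) = 379436676936977/24759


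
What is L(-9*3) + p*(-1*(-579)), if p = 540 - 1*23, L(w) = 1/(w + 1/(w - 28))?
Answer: 444823643/1486 ≈ 2.9934e+5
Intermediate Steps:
L(w) = 1/(w + 1/(-28 + w))
p = 517 (p = 540 - 23 = 517)
L(-9*3) + p*(-1*(-579)) = (-28 - 9*3)/(1 + (-9*3)² - (-252)*3) + 517*(-1*(-579)) = (-28 - 27)/(1 + (-27)² - 28*(-27)) + 517*579 = -55/(1 + 729 + 756) + 299343 = -55/1486 + 299343 = 444823643/1486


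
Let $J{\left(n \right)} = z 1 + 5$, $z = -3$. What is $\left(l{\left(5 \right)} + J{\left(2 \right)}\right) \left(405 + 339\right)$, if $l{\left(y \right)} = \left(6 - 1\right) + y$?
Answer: $8928$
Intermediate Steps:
$l{\left(y \right)} = 5 + y$ ($l{\left(y \right)} = \left(6 - 1\right) + y = 5 + y$)
$J{\left(n \right)} = 2$ ($J{\left(n \right)} = \left(-3\right) 1 + 5 = -3 + 5 = 2$)
$\left(l{\left(5 \right)} + J{\left(2 \right)}\right) \left(405 + 339\right) = \left(\left(5 + 5\right) + 2\right) \left(405 + 339\right) = \left(10 + 2\right) 744 = 12 \cdot 744 = 8928$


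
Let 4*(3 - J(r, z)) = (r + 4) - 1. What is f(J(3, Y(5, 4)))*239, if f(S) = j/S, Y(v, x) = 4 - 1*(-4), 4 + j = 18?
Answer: 6692/3 ≈ 2230.7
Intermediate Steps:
j = 14 (j = -4 + 18 = 14)
Y(v, x) = 8 (Y(v, x) = 4 + 4 = 8)
J(r, z) = 9/4 - r/4 (J(r, z) = 3 - ((r + 4) - 1)/4 = 3 - ((4 + r) - 1)/4 = 3 - (3 + r)/4 = 3 + (-3/4 - r/4) = 9/4 - r/4)
f(S) = 14/S
f(J(3, Y(5, 4)))*239 = (14/(9/4 - 1/4*3))*239 = (14/(9/4 - 3/4))*239 = (14/(3/2))*239 = (14*(2/3))*239 = (28/3)*239 = 6692/3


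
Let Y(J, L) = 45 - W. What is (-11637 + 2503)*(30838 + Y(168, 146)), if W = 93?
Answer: -281235860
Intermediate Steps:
Y(J, L) = -48 (Y(J, L) = 45 - 1*93 = 45 - 93 = -48)
(-11637 + 2503)*(30838 + Y(168, 146)) = (-11637 + 2503)*(30838 - 48) = -9134*30790 = -281235860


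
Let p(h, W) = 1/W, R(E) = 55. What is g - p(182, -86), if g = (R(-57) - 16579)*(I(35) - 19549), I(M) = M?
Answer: 27730642897/86 ≈ 3.2245e+8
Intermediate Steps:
g = 322449336 (g = (55 - 16579)*(35 - 19549) = -16524*(-19514) = 322449336)
g - p(182, -86) = 322449336 - 1/(-86) = 322449336 - 1*(-1/86) = 322449336 + 1/86 = 27730642897/86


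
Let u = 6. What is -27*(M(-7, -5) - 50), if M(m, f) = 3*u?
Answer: 864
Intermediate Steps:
M(m, f) = 18 (M(m, f) = 3*6 = 18)
-27*(M(-7, -5) - 50) = -27*(18 - 50) = -27*(-32) = 864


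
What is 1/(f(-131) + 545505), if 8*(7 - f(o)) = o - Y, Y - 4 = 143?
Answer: 4/2182187 ≈ 1.8330e-6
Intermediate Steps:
Y = 147 (Y = 4 + 143 = 147)
f(o) = 203/8 - o/8 (f(o) = 7 - (o - 1*147)/8 = 7 - (o - 147)/8 = 7 - (-147 + o)/8 = 7 + (147/8 - o/8) = 203/8 - o/8)
1/(f(-131) + 545505) = 1/((203/8 - 1/8*(-131)) + 545505) = 1/((203/8 + 131/8) + 545505) = 1/(167/4 + 545505) = 1/(2182187/4) = 4/2182187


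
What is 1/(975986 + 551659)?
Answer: 1/1527645 ≈ 6.5460e-7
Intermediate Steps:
1/(975986 + 551659) = 1/1527645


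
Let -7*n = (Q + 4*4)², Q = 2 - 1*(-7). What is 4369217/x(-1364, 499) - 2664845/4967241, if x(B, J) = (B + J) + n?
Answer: -151938477906679/33181169880 ≈ -4579.1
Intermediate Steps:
Q = 9 (Q = 2 + 7 = 9)
n = -625/7 (n = -(9 + 4*4)²/7 = -(9 + 16)²/7 = -⅐*25² = -⅐*625 = -625/7 ≈ -89.286)
x(B, J) = -625/7 + B + J (x(B, J) = (B + J) - 625/7 = -625/7 + B + J)
4369217/x(-1364, 499) - 2664845/4967241 = 4369217/(-625/7 - 1364 + 499) - 2664845/4967241 = 4369217/(-6680/7) - 2664845*1/4967241 = 4369217*(-7/6680) - 2664845/4967241 = -30584519/6680 - 2664845/4967241 = -151938477906679/33181169880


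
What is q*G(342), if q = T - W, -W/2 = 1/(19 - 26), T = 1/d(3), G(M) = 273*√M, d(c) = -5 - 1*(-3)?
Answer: -1287*√38/2 ≈ -3966.8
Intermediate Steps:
d(c) = -2 (d(c) = -5 + 3 = -2)
T = -½ (T = 1/(-2) = -½ ≈ -0.50000)
W = 2/7 (W = -2/(19 - 26) = -2/(-7) = -2*(-⅐) = 2/7 ≈ 0.28571)
q = -11/14 (q = -½ - 1*2/7 = -½ - 2/7 = -11/14 ≈ -0.78571)
q*G(342) = -429*√342/2 = -429*3*√38/2 = -1287*√38/2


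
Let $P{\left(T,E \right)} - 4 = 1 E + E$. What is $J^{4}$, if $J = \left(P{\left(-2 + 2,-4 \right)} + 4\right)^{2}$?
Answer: $0$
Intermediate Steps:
$P{\left(T,E \right)} = 4 + 2 E$ ($P{\left(T,E \right)} = 4 + \left(1 E + E\right) = 4 + \left(E + E\right) = 4 + 2 E$)
$J = 0$ ($J = \left(\left(4 + 2 \left(-4\right)\right) + 4\right)^{2} = \left(\left(4 - 8\right) + 4\right)^{2} = \left(-4 + 4\right)^{2} = 0^{2} = 0$)
$J^{4} = 0^{4} = 0$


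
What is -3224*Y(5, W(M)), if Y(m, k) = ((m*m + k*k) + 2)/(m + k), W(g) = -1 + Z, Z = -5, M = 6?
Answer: 203112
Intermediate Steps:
W(g) = -6 (W(g) = -1 - 5 = -6)
Y(m, k) = (2 + k² + m²)/(k + m) (Y(m, k) = ((m² + k²) + 2)/(k + m) = ((k² + m²) + 2)/(k + m) = (2 + k² + m²)/(k + m))
-3224*Y(5, W(M)) = -3224*(2 + (-6)² + 5²)/(-6 + 5) = -3224*(2 + 36 + 25)/(-1) = -(-3224)*63 = -3224*(-63) = 203112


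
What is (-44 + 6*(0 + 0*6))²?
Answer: 1936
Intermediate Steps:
(-44 + 6*(0 + 0*6))² = (-44 + 6*(0 + 0))² = (-44 + 6*0)² = (-44 + 0)² = (-44)² = 1936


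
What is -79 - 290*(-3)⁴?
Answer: -23569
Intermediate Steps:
-79 - 290*(-3)⁴ = -79 - 290*81 = -79 - 23490 = -23569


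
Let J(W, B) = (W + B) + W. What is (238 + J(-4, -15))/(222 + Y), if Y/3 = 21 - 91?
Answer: 215/12 ≈ 17.917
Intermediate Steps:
J(W, B) = B + 2*W (J(W, B) = (B + W) + W = B + 2*W)
Y = -210 (Y = 3*(21 - 91) = 3*(-70) = -210)
(238 + J(-4, -15))/(222 + Y) = (238 + (-15 + 2*(-4)))/(222 - 210) = (238 + (-15 - 8))/12 = (238 - 23)*(1/12) = 215*(1/12) = 215/12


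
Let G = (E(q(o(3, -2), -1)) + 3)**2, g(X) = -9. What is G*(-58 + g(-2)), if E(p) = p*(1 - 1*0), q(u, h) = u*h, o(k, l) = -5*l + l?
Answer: -1675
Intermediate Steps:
o(k, l) = -4*l
q(u, h) = h*u
E(p) = p (E(p) = p*(1 + 0) = p*1 = p)
G = 25 (G = (-(-4)*(-2) + 3)**2 = (-1*8 + 3)**2 = (-8 + 3)**2 = (-5)**2 = 25)
G*(-58 + g(-2)) = 25*(-58 - 9) = 25*(-67) = -1675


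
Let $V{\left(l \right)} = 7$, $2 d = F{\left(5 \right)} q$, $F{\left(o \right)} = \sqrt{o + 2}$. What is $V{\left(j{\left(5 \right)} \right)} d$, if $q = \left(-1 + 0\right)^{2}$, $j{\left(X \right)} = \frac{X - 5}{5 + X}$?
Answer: $\frac{7 \sqrt{7}}{2} \approx 9.2601$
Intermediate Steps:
$j{\left(X \right)} = \frac{-5 + X}{5 + X}$
$F{\left(o \right)} = \sqrt{2 + o}$
$q = 1$ ($q = \left(-1\right)^{2} = 1$)
$d = \frac{\sqrt{7}}{2}$ ($d = \frac{\sqrt{2 + 5} \cdot 1}{2} = \frac{\sqrt{7} \cdot 1}{2} = \frac{\sqrt{7}}{2} \approx 1.3229$)
$V{\left(j{\left(5 \right)} \right)} d = 7 \frac{\sqrt{7}}{2} = \frac{7 \sqrt{7}}{2}$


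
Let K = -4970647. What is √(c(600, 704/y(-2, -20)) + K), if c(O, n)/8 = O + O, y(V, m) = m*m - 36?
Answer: I*√4961047 ≈ 2227.3*I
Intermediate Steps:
y(V, m) = -36 + m² (y(V, m) = m² - 36 = -36 + m²)
c(O, n) = 16*O (c(O, n) = 8*(O + O) = 8*(2*O) = 16*O)
√(c(600, 704/y(-2, -20)) + K) = √(16*600 - 4970647) = √(9600 - 4970647) = √(-4961047) = I*√4961047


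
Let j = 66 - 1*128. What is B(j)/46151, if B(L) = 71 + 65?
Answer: 136/46151 ≈ 0.0029468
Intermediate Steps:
j = -62 (j = 66 - 128 = -62)
B(L) = 136
B(j)/46151 = 136/46151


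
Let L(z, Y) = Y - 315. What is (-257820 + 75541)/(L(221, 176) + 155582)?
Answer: -182279/155443 ≈ -1.1726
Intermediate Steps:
L(z, Y) = -315 + Y
(-257820 + 75541)/(L(221, 176) + 155582) = (-257820 + 75541)/((-315 + 176) + 155582) = -182279/(-139 + 155582) = -182279/155443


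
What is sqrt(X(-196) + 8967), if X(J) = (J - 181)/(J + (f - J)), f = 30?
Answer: sqrt(8058990)/30 ≈ 94.628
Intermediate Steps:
X(J) = -181/30 + J/30 (X(J) = (J - 181)/(J + (30 - J)) = (-181 + J)/30 = (-181 + J)*(1/30) = -181/30 + J/30)
sqrt(X(-196) + 8967) = sqrt((-181/30 + (1/30)*(-196)) + 8967) = sqrt((-181/30 - 98/15) + 8967) = sqrt(-377/30 + 8967) = sqrt(268633/30) = sqrt(8058990)/30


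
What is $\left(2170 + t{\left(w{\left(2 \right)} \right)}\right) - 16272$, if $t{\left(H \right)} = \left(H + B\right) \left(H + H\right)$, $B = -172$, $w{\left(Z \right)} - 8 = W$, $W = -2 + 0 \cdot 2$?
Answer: $-16094$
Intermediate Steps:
$W = -2$ ($W = -2 + 0 = -2$)
$w{\left(Z \right)} = 6$ ($w{\left(Z \right)} = 8 - 2 = 6$)
$t{\left(H \right)} = 2 H \left(-172 + H\right)$ ($t{\left(H \right)} = \left(H - 172\right) \left(H + H\right) = \left(-172 + H\right) 2 H = 2 H \left(-172 + H\right)$)
$\left(2170 + t{\left(w{\left(2 \right)} \right)}\right) - 16272 = \left(2170 + 2 \cdot 6 \left(-172 + 6\right)\right) - 16272 = \left(2170 + 2 \cdot 6 \left(-166\right)\right) - 16272 = \left(2170 - 1992\right) - 16272 = 178 - 16272 = -16094$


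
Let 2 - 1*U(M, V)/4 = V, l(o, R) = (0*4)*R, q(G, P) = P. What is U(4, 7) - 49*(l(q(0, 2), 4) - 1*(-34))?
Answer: -1686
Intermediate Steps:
l(o, R) = 0 (l(o, R) = 0*R = 0)
U(M, V) = 8 - 4*V
U(4, 7) - 49*(l(q(0, 2), 4) - 1*(-34)) = (8 - 4*7) - 49*(0 - 1*(-34)) = (8 - 28) - 49*(0 + 34) = -20 - 49*34 = -20 - 1666 = -1686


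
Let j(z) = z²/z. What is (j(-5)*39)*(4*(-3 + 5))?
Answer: -1560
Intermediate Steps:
j(z) = z
(j(-5)*39)*(4*(-3 + 5)) = (-5*39)*(4*(-3 + 5)) = -780*2 = -195*8 = -1560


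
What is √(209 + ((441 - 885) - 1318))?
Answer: I*√1553 ≈ 39.408*I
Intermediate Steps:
√(209 + ((441 - 885) - 1318)) = √(209 + (-444 - 1318)) = √(209 - 1762) = √(-1553) = I*√1553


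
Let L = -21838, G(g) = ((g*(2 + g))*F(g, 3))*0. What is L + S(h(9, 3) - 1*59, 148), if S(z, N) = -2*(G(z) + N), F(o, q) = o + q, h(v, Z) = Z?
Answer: -22134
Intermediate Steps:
G(g) = 0 (G(g) = ((g*(2 + g))*(g + 3))*0 = ((g*(2 + g))*(3 + g))*0 = (g*(2 + g)*(3 + g))*0 = 0)
S(z, N) = -2*N (S(z, N) = -2*(0 + N) = -2*N)
L + S(h(9, 3) - 1*59, 148) = -21838 - 2*148 = -21838 - 296 = -22134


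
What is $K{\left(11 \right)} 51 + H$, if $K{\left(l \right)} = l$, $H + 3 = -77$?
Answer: $481$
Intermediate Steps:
$H = -80$ ($H = -3 - 77 = -80$)
$K{\left(11 \right)} 51 + H = 11 \cdot 51 - 80 = 561 - 80 = 481$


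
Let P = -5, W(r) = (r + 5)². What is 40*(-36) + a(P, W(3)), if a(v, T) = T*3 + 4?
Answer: -1244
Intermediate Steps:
W(r) = (5 + r)²
a(v, T) = 4 + 3*T (a(v, T) = 3*T + 4 = 4 + 3*T)
40*(-36) + a(P, W(3)) = 40*(-36) + (4 + 3*(5 + 3)²) = -1440 + (4 + 3*8²) = -1440 + (4 + 3*64) = -1440 + (4 + 192) = -1440 + 196 = -1244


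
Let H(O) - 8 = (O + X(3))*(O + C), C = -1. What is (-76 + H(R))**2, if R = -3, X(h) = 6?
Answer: 6400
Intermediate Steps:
H(O) = 8 + (-1 + O)*(6 + O) (H(O) = 8 + (O + 6)*(O - 1) = 8 + (6 + O)*(-1 + O) = 8 + (-1 + O)*(6 + O))
(-76 + H(R))**2 = (-76 + (2 + (-3)**2 + 5*(-3)))**2 = (-76 + (2 + 9 - 15))**2 = (-76 - 4)**2 = (-80)**2 = 6400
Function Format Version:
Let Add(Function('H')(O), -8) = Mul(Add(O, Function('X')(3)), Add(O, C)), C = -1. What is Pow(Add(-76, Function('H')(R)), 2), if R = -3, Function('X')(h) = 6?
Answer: 6400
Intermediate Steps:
Function('H')(O) = Add(8, Mul(Add(-1, O), Add(6, O))) (Function('H')(O) = Add(8, Mul(Add(O, 6), Add(O, -1))) = Add(8, Mul(Add(6, O), Add(-1, O))) = Add(8, Mul(Add(-1, O), Add(6, O))))
Pow(Add(-76, Function('H')(R)), 2) = Pow(Add(-76, Add(2, Pow(-3, 2), Mul(5, -3))), 2) = Pow(Add(-76, Add(2, 9, -15)), 2) = Pow(Add(-76, -4), 2) = Pow(-80, 2) = 6400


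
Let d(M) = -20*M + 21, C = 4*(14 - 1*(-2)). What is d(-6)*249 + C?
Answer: 35173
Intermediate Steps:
C = 64 (C = 4*(14 + 2) = 4*16 = 64)
d(M) = 21 - 20*M
d(-6)*249 + C = (21 - 20*(-6))*249 + 64 = (21 + 120)*249 + 64 = 141*249 + 64 = 35109 + 64 = 35173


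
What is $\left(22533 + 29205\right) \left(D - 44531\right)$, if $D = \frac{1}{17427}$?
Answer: $- \frac{13383615779056}{5809} \approx -2.3039 \cdot 10^{9}$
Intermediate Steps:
$D = \frac{1}{17427} \approx 5.7382 \cdot 10^{-5}$
$\left(22533 + 29205\right) \left(D - 44531\right) = \left(22533 + 29205\right) \left(\frac{1}{17427} - 44531\right) = 51738 \left(- \frac{776041736}{17427}\right) = - \frac{13383615779056}{5809}$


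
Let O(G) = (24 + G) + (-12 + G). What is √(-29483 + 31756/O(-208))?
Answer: I*√301557922/101 ≈ 171.93*I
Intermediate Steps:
O(G) = 12 + 2*G
√(-29483 + 31756/O(-208)) = √(-29483 + 31756/(12 + 2*(-208))) = √(-29483 + 31756/(12 - 416)) = √(-29483 + 31756/(-404)) = √(-29483 + 31756*(-1/404)) = √(-29483 - 7939/101) = √(-2985722/101) = I*√301557922/101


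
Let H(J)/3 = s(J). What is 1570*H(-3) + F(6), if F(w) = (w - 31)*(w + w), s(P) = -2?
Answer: -9720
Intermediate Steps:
H(J) = -6 (H(J) = 3*(-2) = -6)
F(w) = 2*w*(-31 + w) (F(w) = (-31 + w)*(2*w) = 2*w*(-31 + w))
1570*H(-3) + F(6) = 1570*(-6) + 2*6*(-31 + 6) = -9420 + 2*6*(-25) = -9420 - 300 = -9720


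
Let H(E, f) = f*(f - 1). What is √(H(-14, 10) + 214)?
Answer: 4*√19 ≈ 17.436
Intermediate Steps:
H(E, f) = f*(-1 + f)
√(H(-14, 10) + 214) = √(10*(-1 + 10) + 214) = √(10*9 + 214) = √(90 + 214) = √304 = 4*√19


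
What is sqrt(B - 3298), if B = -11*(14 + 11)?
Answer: 3*I*sqrt(397) ≈ 59.775*I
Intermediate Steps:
B = -275 (B = -11*25 = -275)
sqrt(B - 3298) = sqrt(-275 - 3298) = sqrt(-3573) = 3*I*sqrt(397)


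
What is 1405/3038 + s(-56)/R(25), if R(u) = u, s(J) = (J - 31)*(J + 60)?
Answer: -1022099/75950 ≈ -13.458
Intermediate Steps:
s(J) = (-31 + J)*(60 + J)
1405/3038 + s(-56)/R(25) = 1405/3038 + (-1860 + (-56)**2 + 29*(-56))/25 = 1405*(1/3038) + (-1860 + 3136 - 1624)*(1/25) = 1405/3038 - 348*1/25 = 1405/3038 - 348/25 = -1022099/75950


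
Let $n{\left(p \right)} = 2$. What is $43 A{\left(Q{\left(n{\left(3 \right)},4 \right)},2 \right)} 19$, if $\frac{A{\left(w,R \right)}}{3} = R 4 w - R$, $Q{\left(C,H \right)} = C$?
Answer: $34314$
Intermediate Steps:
$A{\left(w,R \right)} = - 3 R + 12 R w$ ($A{\left(w,R \right)} = 3 \left(R 4 w - R\right) = 3 \left(4 R w - R\right) = 3 \left(- R + 4 R w\right) = - 3 R + 12 R w$)
$43 A{\left(Q{\left(n{\left(3 \right)},4 \right)},2 \right)} 19 = 43 \cdot 3 \cdot 2 \left(-1 + 4 \cdot 2\right) 19 = 43 \cdot 3 \cdot 2 \left(-1 + 8\right) 19 = 43 \cdot 3 \cdot 2 \cdot 7 \cdot 19 = 43 \cdot 42 \cdot 19 = 1806 \cdot 19 = 34314$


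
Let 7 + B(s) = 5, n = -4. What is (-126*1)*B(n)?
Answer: 252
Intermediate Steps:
B(s) = -2 (B(s) = -7 + 5 = -2)
(-126*1)*B(n) = -126*1*(-2) = -126*(-2) = 252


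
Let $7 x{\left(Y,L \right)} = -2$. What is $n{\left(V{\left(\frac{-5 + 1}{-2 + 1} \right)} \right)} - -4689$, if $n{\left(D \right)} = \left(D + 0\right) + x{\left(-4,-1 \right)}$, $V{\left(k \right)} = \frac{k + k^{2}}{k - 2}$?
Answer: $\frac{32891}{7} \approx 4698.7$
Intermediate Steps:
$x{\left(Y,L \right)} = - \frac{2}{7}$ ($x{\left(Y,L \right)} = \frac{1}{7} \left(-2\right) = - \frac{2}{7}$)
$V{\left(k \right)} = \frac{k + k^{2}}{-2 + k}$
$n{\left(D \right)} = - \frac{2}{7} + D$ ($n{\left(D \right)} = \left(D + 0\right) - \frac{2}{7} = D - \frac{2}{7} = - \frac{2}{7} + D$)
$n{\left(V{\left(\frac{-5 + 1}{-2 + 1} \right)} \right)} - -4689 = \left(- \frac{2}{7} + \frac{\frac{-5 + 1}{-2 + 1} \left(1 + \frac{-5 + 1}{-2 + 1}\right)}{-2 + \frac{-5 + 1}{-2 + 1}}\right) - -4689 = \left(- \frac{2}{7} + \frac{- \frac{4}{-1} \left(1 - \frac{4}{-1}\right)}{-2 - \frac{4}{-1}}\right) + 4689 = \left(- \frac{2}{7} + \frac{\left(-4\right) \left(-1\right) \left(1 - -4\right)}{-2 - -4}\right) + 4689 = \left(- \frac{2}{7} + \frac{4 \left(1 + 4\right)}{-2 + 4}\right) + 4689 = \left(- \frac{2}{7} + 4 \cdot \frac{1}{2} \cdot 5\right) + 4689 = \left(- \frac{2}{7} + 10\right) + 4689 = \frac{68}{7} + 4689 = \frac{32891}{7}$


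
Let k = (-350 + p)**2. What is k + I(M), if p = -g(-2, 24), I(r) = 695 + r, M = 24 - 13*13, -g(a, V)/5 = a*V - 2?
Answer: 360550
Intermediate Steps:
g(a, V) = 10 - 5*V*a (g(a, V) = -5*(a*V - 2) = -5*(V*a - 2) = -5*(-2 + V*a) = 10 - 5*V*a)
M = -145 (M = 24 - 169 = -145)
p = -250 (p = -(10 - 5*24*(-2)) = -(10 + 240) = -1*250 = -250)
k = 360000 (k = (-350 - 250)**2 = (-600)**2 = 360000)
k + I(M) = 360000 + (695 - 145) = 360000 + 550 = 360550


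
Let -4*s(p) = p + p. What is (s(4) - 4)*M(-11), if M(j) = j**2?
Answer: -726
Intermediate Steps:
s(p) = -p/2 (s(p) = -(p + p)/4 = -p/2)
(s(4) - 4)*M(-11) = (-1/2*4 - 4)*(-11)**2 = (-2 - 4)*121 = -6*121 = -726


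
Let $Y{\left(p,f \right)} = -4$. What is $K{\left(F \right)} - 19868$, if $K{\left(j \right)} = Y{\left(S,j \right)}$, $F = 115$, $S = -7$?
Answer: $-19872$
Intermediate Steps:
$K{\left(j \right)} = -4$
$K{\left(F \right)} - 19868 = -4 - 19868 = -19872$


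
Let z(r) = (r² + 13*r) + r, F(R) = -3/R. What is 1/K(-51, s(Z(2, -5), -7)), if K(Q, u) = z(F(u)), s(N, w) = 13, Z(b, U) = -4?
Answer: -169/537 ≈ -0.31471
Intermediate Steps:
z(r) = r² + 14*r
K(Q, u) = -3*(14 - 3/u)/u (K(Q, u) = (-3/u)*(14 - 3/u) = -3*(14 - 3/u)/u)
1/K(-51, s(Z(2, -5), -7)) = 1/(3*(3 - 14*13)/13²) = 1/(3*(1/169)*(3 - 182)) = 1/(3*(1/169)*(-179)) = 1/(-537/169) = -169/537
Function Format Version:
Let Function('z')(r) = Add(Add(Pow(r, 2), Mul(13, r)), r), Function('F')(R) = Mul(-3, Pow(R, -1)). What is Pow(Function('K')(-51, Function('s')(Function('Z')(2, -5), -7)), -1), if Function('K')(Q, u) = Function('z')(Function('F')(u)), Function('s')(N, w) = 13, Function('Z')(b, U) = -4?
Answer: Rational(-169, 537) ≈ -0.31471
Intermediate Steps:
Function('z')(r) = Add(Pow(r, 2), Mul(14, r))
Function('K')(Q, u) = Mul(-3, Pow(u, -1), Add(14, Mul(-3, Pow(u, -1)))) (Function('K')(Q, u) = Mul(Mul(-3, Pow(u, -1)), Add(14, Mul(-3, Pow(u, -1)))) = Mul(-3, Pow(u, -1), Add(14, Mul(-3, Pow(u, -1)))))
Pow(Function('K')(-51, Function('s')(Function('Z')(2, -5), -7)), -1) = Pow(Mul(3, Pow(13, -2), Add(3, Mul(-14, 13))), -1) = Pow(Mul(3, Rational(1, 169), Add(3, -182)), -1) = Pow(Mul(3, Rational(1, 169), -179), -1) = Pow(Rational(-537, 169), -1) = Rational(-169, 537)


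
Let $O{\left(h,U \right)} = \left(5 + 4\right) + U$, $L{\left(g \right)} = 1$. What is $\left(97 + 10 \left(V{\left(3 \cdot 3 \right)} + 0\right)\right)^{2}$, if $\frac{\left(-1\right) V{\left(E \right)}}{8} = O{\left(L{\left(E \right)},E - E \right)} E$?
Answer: $40742689$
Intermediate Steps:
$O{\left(h,U \right)} = 9 + U$
$V{\left(E \right)} = - 72 E$ ($V{\left(E \right)} = - 8 \left(9 + \left(E - E\right)\right) E = - 8 \left(9 + 0\right) E = - 8 \cdot 9 E = - 72 E$)
$\left(97 + 10 \left(V{\left(3 \cdot 3 \right)} + 0\right)\right)^{2} = \left(97 + 10 \left(- 72 \cdot 3 \cdot 3 + 0\right)\right)^{2} = \left(97 + 10 \left(\left(-72\right) 9 + 0\right)\right)^{2} = \left(97 + 10 \left(-648 + 0\right)\right)^{2} = \left(97 + 10 \left(-648\right)\right)^{2} = \left(97 - 6480\right)^{2} = \left(-6383\right)^{2} = 40742689$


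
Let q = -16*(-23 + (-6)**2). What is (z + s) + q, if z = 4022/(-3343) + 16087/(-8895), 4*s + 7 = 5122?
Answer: 127001005631/118943940 ≈ 1067.7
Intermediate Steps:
s = 5115/4 (s = -7/4 + (1/4)*5122 = -7/4 + 2561/2 = 5115/4 ≈ 1278.8)
z = -89554531/29735985 (z = 4022*(-1/3343) + 16087*(-1/8895) = -4022/3343 - 16087/8895 = -89554531/29735985 ≈ -3.0117)
q = -208 (q = -16*(-23 + 36) = -16*13 = -208)
(z + s) + q = (-89554531/29735985 + 5115/4) - 208 = 151741345151/118943940 - 208 = 127001005631/118943940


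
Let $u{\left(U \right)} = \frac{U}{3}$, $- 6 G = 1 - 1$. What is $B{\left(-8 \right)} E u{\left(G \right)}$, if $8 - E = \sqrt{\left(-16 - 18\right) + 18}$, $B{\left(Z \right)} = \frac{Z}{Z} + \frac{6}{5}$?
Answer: $0$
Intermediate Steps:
$B{\left(Z \right)} = \frac{11}{5}$ ($B{\left(Z \right)} = 1 + 6 \cdot \frac{1}{5} = 1 + \frac{6}{5} = \frac{11}{5}$)
$G = 0$ ($G = - \frac{1 - 1}{6} = \left(- \frac{1}{6}\right) 0 = 0$)
$E = 8 - 4 i$ ($E = 8 - \sqrt{\left(-16 - 18\right) + 18} = 8 - \sqrt{-34 + 18} = 8 - \sqrt{-16} = 8 - 4 i \approx 8.0 - 4.0 i$)
$u{\left(U \right)} = \frac{U}{3}$ ($u{\left(U \right)} = U \frac{1}{3} = \frac{U}{3}$)
$B{\left(-8 \right)} E u{\left(G \right)} = \frac{11 \left(8 - 4 i\right)}{5} \cdot \frac{1}{3} \cdot 0 = \left(\frac{88}{5} - \frac{44 i}{5}\right) 0 = 0$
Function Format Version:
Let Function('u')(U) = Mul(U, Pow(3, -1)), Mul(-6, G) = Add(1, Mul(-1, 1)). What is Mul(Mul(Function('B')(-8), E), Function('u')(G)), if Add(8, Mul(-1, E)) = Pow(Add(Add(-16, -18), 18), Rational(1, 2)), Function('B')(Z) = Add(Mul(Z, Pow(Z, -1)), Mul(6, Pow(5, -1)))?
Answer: 0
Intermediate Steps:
Function('B')(Z) = Rational(11, 5) (Function('B')(Z) = Add(1, Mul(6, Rational(1, 5))) = Add(1, Rational(6, 5)) = Rational(11, 5))
G = 0 (G = Mul(Rational(-1, 6), Add(1, Mul(-1, 1))) = Mul(Rational(-1, 6), Add(1, -1)) = Mul(Rational(-1, 6), 0) = 0)
E = Add(8, Mul(-4, I)) (E = Add(8, Mul(-1, Pow(Add(Add(-16, -18), 18), Rational(1, 2)))) = Add(8, Mul(-1, Pow(Add(-34, 18), Rational(1, 2)))) = Add(8, Mul(-1, Pow(-16, Rational(1, 2)))) = Add(8, Mul(-1, Mul(4, I))) = Add(8, Mul(-4, I)) ≈ Add(8.0000, Mul(-4.0000, I)))
Function('u')(U) = Mul(Rational(1, 3), U) (Function('u')(U) = Mul(U, Rational(1, 3)) = Mul(Rational(1, 3), U))
Mul(Mul(Function('B')(-8), E), Function('u')(G)) = Mul(Mul(Rational(11, 5), Add(8, Mul(-4, I))), Mul(Rational(1, 3), 0)) = Mul(Add(Rational(88, 5), Mul(Rational(-44, 5), I)), 0) = 0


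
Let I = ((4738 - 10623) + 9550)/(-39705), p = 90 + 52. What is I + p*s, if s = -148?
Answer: -166888789/7941 ≈ -21016.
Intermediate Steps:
p = 142
I = -733/7941 (I = (-5885 + 9550)*(-1/39705) = 3665*(-1/39705) = -733/7941 ≈ -0.092306)
I + p*s = -733/7941 + 142*(-148) = -733/7941 - 21016 = -166888789/7941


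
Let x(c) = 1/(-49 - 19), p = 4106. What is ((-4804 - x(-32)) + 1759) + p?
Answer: 72149/68 ≈ 1061.0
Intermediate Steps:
x(c) = -1/68 (x(c) = 1/(-68) = -1/68)
((-4804 - x(-32)) + 1759) + p = ((-4804 - 1*(-1/68)) + 1759) + 4106 = ((-4804 + 1/68) + 1759) + 4106 = (-326671/68 + 1759) + 4106 = -207059/68 + 4106 = 72149/68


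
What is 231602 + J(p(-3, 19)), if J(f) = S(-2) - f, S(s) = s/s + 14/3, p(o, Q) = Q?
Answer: 694766/3 ≈ 2.3159e+5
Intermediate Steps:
S(s) = 17/3 (S(s) = 1 + 14*(⅓) = 1 + 14/3 = 17/3)
J(f) = 17/3 - f
231602 + J(p(-3, 19)) = 231602 + (17/3 - 1*19) = 231602 + (17/3 - 19) = 231602 - 40/3 = 694766/3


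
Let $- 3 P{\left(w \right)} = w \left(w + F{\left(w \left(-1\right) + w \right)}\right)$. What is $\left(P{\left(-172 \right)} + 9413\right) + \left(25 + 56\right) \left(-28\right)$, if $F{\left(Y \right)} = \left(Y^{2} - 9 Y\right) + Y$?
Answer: $- \frac{8149}{3} \approx -2716.3$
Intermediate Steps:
$F{\left(Y \right)} = Y^{2} - 8 Y$
$P{\left(w \right)} = - \frac{w^{2}}{3}$ ($P{\left(w \right)} = - \frac{w \left(w + \left(w \left(-1\right) + w\right) \left(-8 + \left(w \left(-1\right) + w\right)\right)\right)}{3} = - \frac{w \left(w + \left(- w + w\right) \left(-8 + \left(- w + w\right)\right)\right)}{3} = - \frac{w \left(w + 0 \left(-8 + 0\right)\right)}{3} = - \frac{w \left(w + 0 \left(-8\right)\right)}{3} = - \frac{w \left(w + 0\right)}{3} = - \frac{w w}{3} = - \frac{w^{2}}{3}$)
$\left(P{\left(-172 \right)} + 9413\right) + \left(25 + 56\right) \left(-28\right) = \left(- \frac{\left(-172\right)^{2}}{3} + 9413\right) + \left(25 + 56\right) \left(-28\right) = \left(\left(- \frac{1}{3}\right) 29584 + 9413\right) + 81 \left(-28\right) = \left(- \frac{29584}{3} + 9413\right) - 2268 = - \frac{1345}{3} - 2268 = - \frac{8149}{3}$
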